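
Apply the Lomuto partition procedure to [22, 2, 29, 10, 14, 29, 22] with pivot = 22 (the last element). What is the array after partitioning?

Lomuto partition with pivot = 22:

Initial array: [22, 2, 29, 10, 14, 29, 22]

arr[0]=22 <= 22: swap with position 0, array becomes [22, 2, 29, 10, 14, 29, 22]
arr[1]=2 <= 22: swap with position 1, array becomes [22, 2, 29, 10, 14, 29, 22]
arr[2]=29 > 22: no swap
arr[3]=10 <= 22: swap with position 2, array becomes [22, 2, 10, 29, 14, 29, 22]
arr[4]=14 <= 22: swap with position 3, array becomes [22, 2, 10, 14, 29, 29, 22]
arr[5]=29 > 22: no swap

Place pivot at position 4: [22, 2, 10, 14, 22, 29, 29]
Pivot position: 4

After partitioning with pivot 22, the array becomes [22, 2, 10, 14, 22, 29, 29]. The pivot is placed at index 4. All elements to the left of the pivot are <= 22, and all elements to the right are > 22.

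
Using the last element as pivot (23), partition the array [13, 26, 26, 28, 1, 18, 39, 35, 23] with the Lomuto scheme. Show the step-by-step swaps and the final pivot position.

Lomuto partition with pivot = 23:

Initial array: [13, 26, 26, 28, 1, 18, 39, 35, 23]

arr[0]=13 <= 23: swap with position 0, array becomes [13, 26, 26, 28, 1, 18, 39, 35, 23]
arr[1]=26 > 23: no swap
arr[2]=26 > 23: no swap
arr[3]=28 > 23: no swap
arr[4]=1 <= 23: swap with position 1, array becomes [13, 1, 26, 28, 26, 18, 39, 35, 23]
arr[5]=18 <= 23: swap with position 2, array becomes [13, 1, 18, 28, 26, 26, 39, 35, 23]
arr[6]=39 > 23: no swap
arr[7]=35 > 23: no swap

Place pivot at position 3: [13, 1, 18, 23, 26, 26, 39, 35, 28]
Pivot position: 3

After partitioning with pivot 23, the array becomes [13, 1, 18, 23, 26, 26, 39, 35, 28]. The pivot is placed at index 3. All elements to the left of the pivot are <= 23, and all elements to the right are > 23.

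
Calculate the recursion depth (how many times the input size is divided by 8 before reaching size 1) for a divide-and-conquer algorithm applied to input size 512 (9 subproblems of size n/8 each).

For divide and conquer with division factor 8:

Problem sizes at each level:
Level 0: 512
Level 1: 64
Level 2: 8
Level 3: 1

The root is level 0 and the size-1 base case is level 3 (the tree spans levels 0 through 3, i.e. 4 levels counting the root), so the depth is the number of divisions: log_8(512) = 3

The recursion tree depth is log_8(512) = 3. At each level, the problem size is divided by 8, so it takes 3 divisions to reduce to a base case of size 1. The algorithm makes 9 recursive calls at each level.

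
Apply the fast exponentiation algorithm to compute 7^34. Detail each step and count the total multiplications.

Computing 7^34 by squaring (build up from 7^1; each line after the first costs one multiplication):

7^1 = 7
7^2 = (7^1)^2 = 7^2 = 49
7^4 = (7^2)^2 = 49^2 = 2401
7^8 = (7^4)^2 = 2401^2 = 5764801
7^16 = (7^8)^2 = 5764801^2 = 33232930569601
7^17 = 7 * 7^16 = 7 * 33232930569601 = 232630513987207
7^34 = (7^17)^2 = 232630513987207^2 = 54116956037952111668959660849

Result: 54116956037952111668959660849
Multiplications needed: 6 (6 lines after 7^1)

7^34 = 54116956037952111668959660849. Using exponentiation by squaring, this requires 6 multiplications. The key idea: if the exponent is even, square the half-power; if odd, multiply by the base once.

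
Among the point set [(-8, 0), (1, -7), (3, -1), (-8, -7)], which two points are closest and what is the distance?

Computing all pairwise distances among 4 points:

d((-8, 0), (1, -7)) = 11.4018
d((-8, 0), (3, -1)) = 11.0454
d((-8, 0), (-8, -7)) = 7.0
d((1, -7), (3, -1)) = 6.3246 <-- minimum
d((1, -7), (-8, -7)) = 9.0
d((3, -1), (-8, -7)) = 12.53

Closest pair: (1, -7) and (3, -1) with distance 6.3246

The closest pair is (1, -7) and (3, -1) with Euclidean distance 6.3246. For 4 points, brute-force pairwise comparison is shown above. For large n, the divide-and-conquer algorithm (sort by x, recurse on halves, check the dividing strip) achieves O(n log n).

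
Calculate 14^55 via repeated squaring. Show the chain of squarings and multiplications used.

Computing 14^55 by squaring (build up from 14^1; each line after the first costs one multiplication):

14^1 = 14
14^2 = (14^1)^2 = 14^2 = 196
14^3 = 14 * 14^2 = 14 * 196 = 2744
14^6 = (14^3)^2 = 2744^2 = 7529536
14^12 = (14^6)^2 = 7529536^2 = 56693912375296
14^13 = 14 * 14^12 = 14 * 56693912375296 = 793714773254144
14^26 = (14^13)^2 = 793714773254144^2 = 629983141281877223603213172736
14^27 = 14 * 14^26 = 14 * 629983141281877223603213172736 = 8819763977946281130444984418304
14^54 = (14^27)^2 = 8819763977946281130444984418304^2 = 77788236626678808982722471083604074886584214739573349250236416
14^55 = 14 * 14^54 = 14 * 77788236626678808982722471083604074886584214739573349250236416 = 1089035312773503325758114595170457048412179006354026889503309824

Result: 1089035312773503325758114595170457048412179006354026889503309824
Multiplications needed: 9 (9 lines after 14^1)

14^55 = 1089035312773503325758114595170457048412179006354026889503309824. Using exponentiation by squaring, this requires 9 multiplications. The key idea: if the exponent is even, square the half-power; if odd, multiply by the base once.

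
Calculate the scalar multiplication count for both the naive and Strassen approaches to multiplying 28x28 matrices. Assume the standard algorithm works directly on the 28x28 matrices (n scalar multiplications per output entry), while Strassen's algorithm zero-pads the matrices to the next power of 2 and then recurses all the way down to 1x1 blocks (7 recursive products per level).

Matrix multiplication for 28x28 matrices:

Strassen's algorithm requires power-of-2 dimensions. Pad 28x28 to 32x32 (next power of 2).

Standard algorithm: 28^3 = 21952 multiplications
Strassen's algorithm: 7^(log2(32)) = 7^5 = 16807 multiplications
Savings: 21952 - 16807 = 5145 multiplications

Standard: 21952 multiplications (28^3). Strassen: 16807 multiplications (7^5, after padding to 32x32). Strassen reduces 8 recursive multiplications to 7 at each level.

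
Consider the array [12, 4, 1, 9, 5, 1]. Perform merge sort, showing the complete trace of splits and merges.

Merge sort trace:

Split: [12, 4, 1, 9, 5, 1] -> [12, 4, 1] and [9, 5, 1]
  Split: [12, 4, 1] -> [12] and [4, 1]
    Split: [4, 1] -> [4] and [1]
    Merge: [4] + [1] -> [1, 4]
  Merge: [12] + [1, 4] -> [1, 4, 12]
  Split: [9, 5, 1] -> [9] and [5, 1]
    Split: [5, 1] -> [5] and [1]
    Merge: [5] + [1] -> [1, 5]
  Merge: [9] + [1, 5] -> [1, 5, 9]
Merge: [1, 4, 12] + [1, 5, 9] -> [1, 1, 4, 5, 9, 12]

Final sorted array: [1, 1, 4, 5, 9, 12]

The merge sort proceeds by recursively splitting the array and merging sorted halves.
After all merges, the sorted array is [1, 1, 4, 5, 9, 12].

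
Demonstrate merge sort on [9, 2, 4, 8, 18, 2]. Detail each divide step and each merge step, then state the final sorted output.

Merge sort trace:

Split: [9, 2, 4, 8, 18, 2] -> [9, 2, 4] and [8, 18, 2]
  Split: [9, 2, 4] -> [9] and [2, 4]
    Split: [2, 4] -> [2] and [4]
    Merge: [2] + [4] -> [2, 4]
  Merge: [9] + [2, 4] -> [2, 4, 9]
  Split: [8, 18, 2] -> [8] and [18, 2]
    Split: [18, 2] -> [18] and [2]
    Merge: [18] + [2] -> [2, 18]
  Merge: [8] + [2, 18] -> [2, 8, 18]
Merge: [2, 4, 9] + [2, 8, 18] -> [2, 2, 4, 8, 9, 18]

Final sorted array: [2, 2, 4, 8, 9, 18]

The merge sort proceeds by recursively splitting the array and merging sorted halves.
After all merges, the sorted array is [2, 2, 4, 8, 9, 18].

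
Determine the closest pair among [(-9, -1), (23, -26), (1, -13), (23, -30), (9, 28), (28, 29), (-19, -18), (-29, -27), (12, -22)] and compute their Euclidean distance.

Computing all pairwise distances among 9 points:

d((-9, -1), (23, -26)) = 40.6079
d((-9, -1), (1, -13)) = 15.6205
d((-9, -1), (23, -30)) = 43.1856
d((-9, -1), (9, 28)) = 34.1321
d((-9, -1), (28, 29)) = 47.634
d((-9, -1), (-19, -18)) = 19.7231
d((-9, -1), (-29, -27)) = 32.8024
d((-9, -1), (12, -22)) = 29.6985
d((23, -26), (1, -13)) = 25.5539
d((23, -26), (23, -30)) = 4.0 <-- minimum
d((23, -26), (9, 28)) = 55.7853
d((23, -26), (28, 29)) = 55.2268
d((23, -26), (-19, -18)) = 42.7551
d((23, -26), (-29, -27)) = 52.0096
d((23, -26), (12, -22)) = 11.7047
d((1, -13), (23, -30)) = 27.8029
d((1, -13), (9, 28)) = 41.7732
d((1, -13), (28, 29)) = 49.93
d((1, -13), (-19, -18)) = 20.6155
d((1, -13), (-29, -27)) = 33.1059
d((1, -13), (12, -22)) = 14.2127
d((23, -30), (9, 28)) = 59.6657
d((23, -30), (28, 29)) = 59.2115
d((23, -30), (-19, -18)) = 43.6807
d((23, -30), (-29, -27)) = 52.0865
d((23, -30), (12, -22)) = 13.6015
d((9, 28), (28, 29)) = 19.0263
d((9, 28), (-19, -18)) = 53.8516
d((9, 28), (-29, -27)) = 66.8506
d((9, 28), (12, -22)) = 50.0899
d((28, 29), (-19, -18)) = 66.468
d((28, 29), (-29, -27)) = 79.9062
d((28, 29), (12, -22)) = 53.4509
d((-19, -18), (-29, -27)) = 13.4536
d((-19, -18), (12, -22)) = 31.257
d((-29, -27), (12, -22)) = 41.3038

Closest pair: (23, -26) and (23, -30) with distance 4.0

The closest pair is (23, -26) and (23, -30) with Euclidean distance 4.0. For 9 points, brute-force pairwise comparison is shown above. For large n, the divide-and-conquer algorithm (sort by x, recurse on halves, check the dividing strip) achieves O(n log n).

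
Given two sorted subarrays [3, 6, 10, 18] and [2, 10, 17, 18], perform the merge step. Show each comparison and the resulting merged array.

Merging process:

Compare 3 vs 2: take 2 from right. Merged: [2]
Compare 3 vs 10: take 3 from left. Merged: [2, 3]
Compare 6 vs 10: take 6 from left. Merged: [2, 3, 6]
Compare 10 vs 10: take 10 from left. Merged: [2, 3, 6, 10]
Compare 18 vs 10: take 10 from right. Merged: [2, 3, 6, 10, 10]
Compare 18 vs 17: take 17 from right. Merged: [2, 3, 6, 10, 10, 17]
Compare 18 vs 18: take 18 from left. Merged: [2, 3, 6, 10, 10, 17, 18]
Append remaining from right: [18]. Merged: [2, 3, 6, 10, 10, 17, 18, 18]

Final merged array: [2, 3, 6, 10, 10, 17, 18, 18]
Total comparisons: 7

The merged array is [2, 3, 6, 10, 10, 17, 18, 18], requiring 7 comparisons. The merge step runs in O(n) time where n is the total number of elements.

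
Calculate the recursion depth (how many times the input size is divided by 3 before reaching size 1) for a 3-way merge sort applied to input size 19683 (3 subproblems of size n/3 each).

For divide and conquer with division factor 3:

Problem sizes at each level:
Level 0: 19683
Level 1: 6561
Level 2: 2187
Level 3: 729
Level 4: 243
Level 5: 81
Level 6: 27
Level 7: 9
Level 8: 3
Level 9: 1

The root is level 0 and the size-1 base case is level 9 (the tree spans levels 0 through 9, i.e. 10 levels counting the root), so the depth is the number of divisions: log_3(19683) = 9

The recursion tree depth is log_3(19683) = 9. At each level, the problem size is divided by 3, so it takes 9 divisions to reduce to a base case of size 1. The algorithm makes 3 recursive calls at each level.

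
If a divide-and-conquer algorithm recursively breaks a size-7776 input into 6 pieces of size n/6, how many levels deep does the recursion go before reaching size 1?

For divide and conquer with division factor 6:

Problem sizes at each level:
Level 0: 7776
Level 1: 1296
Level 2: 216
Level 3: 36
Level 4: 6
Level 5: 1

The root is level 0 and the size-1 base case is level 5 (the tree spans levels 0 through 5, i.e. 6 levels counting the root), so the depth is the number of divisions: log_6(7776) = 5

The recursion tree depth is log_6(7776) = 5. At each level, the problem size is divided by 6, so it takes 5 divisions to reduce to a base case of size 1. The algorithm makes 6 recursive calls at each level.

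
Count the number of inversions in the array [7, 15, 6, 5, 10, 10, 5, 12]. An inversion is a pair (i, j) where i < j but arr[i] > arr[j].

Finding inversions in [7, 15, 6, 5, 10, 10, 5, 12]:

(0, 2): arr[0]=7 > arr[2]=6
(0, 3): arr[0]=7 > arr[3]=5
(0, 6): arr[0]=7 > arr[6]=5
(1, 2): arr[1]=15 > arr[2]=6
(1, 3): arr[1]=15 > arr[3]=5
(1, 4): arr[1]=15 > arr[4]=10
(1, 5): arr[1]=15 > arr[5]=10
(1, 6): arr[1]=15 > arr[6]=5
(1, 7): arr[1]=15 > arr[7]=12
(2, 3): arr[2]=6 > arr[3]=5
(2, 6): arr[2]=6 > arr[6]=5
(4, 6): arr[4]=10 > arr[6]=5
(5, 6): arr[5]=10 > arr[6]=5

Total inversions: 13

The array has 13 inversion(s): (0,2), (0,3), (0,6), (1,2), (1,3), (1,4), (1,5), (1,6), (1,7), (2,3), (2,6), (4,6), (5,6). Each pair (i,j) satisfies i < j and arr[i] > arr[j].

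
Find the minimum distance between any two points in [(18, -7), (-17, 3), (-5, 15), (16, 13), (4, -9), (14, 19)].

Computing all pairwise distances among 6 points:

d((18, -7), (-17, 3)) = 36.4005
d((18, -7), (-5, 15)) = 31.8277
d((18, -7), (16, 13)) = 20.0998
d((18, -7), (4, -9)) = 14.1421
d((18, -7), (14, 19)) = 26.3059
d((-17, 3), (-5, 15)) = 16.9706
d((-17, 3), (16, 13)) = 34.4819
d((-17, 3), (4, -9)) = 24.1868
d((-17, 3), (14, 19)) = 34.8855
d((-5, 15), (16, 13)) = 21.095
d((-5, 15), (4, -9)) = 25.632
d((-5, 15), (14, 19)) = 19.4165
d((16, 13), (4, -9)) = 25.0599
d((16, 13), (14, 19)) = 6.3246 <-- minimum
d((4, -9), (14, 19)) = 29.7321

Closest pair: (16, 13) and (14, 19) with distance 6.3246

The closest pair is (16, 13) and (14, 19) with Euclidean distance 6.3246. For 6 points, brute-force pairwise comparison is shown above. For large n, the divide-and-conquer algorithm (sort by x, recurse on halves, check the dividing strip) achieves O(n log n).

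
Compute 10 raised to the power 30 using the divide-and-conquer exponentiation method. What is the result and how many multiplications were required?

Computing 10^30 by squaring (build up from 10^1; each line after the first costs one multiplication):

10^1 = 10
10^2 = (10^1)^2 = 10^2 = 100
10^3 = 10 * 10^2 = 10 * 100 = 1000
10^6 = (10^3)^2 = 1000^2 = 1000000
10^7 = 10 * 10^6 = 10 * 1000000 = 10000000
10^14 = (10^7)^2 = 10000000^2 = 100000000000000
10^15 = 10 * 10^14 = 10 * 100000000000000 = 1000000000000000
10^30 = (10^15)^2 = 1000000000000000^2 = 1000000000000000000000000000000

Result: 1000000000000000000000000000000
Multiplications needed: 7 (7 lines after 10^1)

10^30 = 1000000000000000000000000000000. Using exponentiation by squaring, this requires 7 multiplications. The key idea: if the exponent is even, square the half-power; if odd, multiply by the base once.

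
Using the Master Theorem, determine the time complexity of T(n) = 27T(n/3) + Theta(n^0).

Master Theorem for T(n) = 27T(n/3) + O(n^0):

a = 27, b = 3, c = 0
log_b(a) = log_3(27) = 3.0000

Case 1: c = 0 < log_3(27) = 3.0000
T(n) = O(n^(log_3 27)) = O(n^3)

For T(n) = 27T(n/3) + O(n^0): log_3(27) = 3.0000. This is Case 1 of the Master Theorem (c < log_b(a), work dominated by leaves), giving O(n^3).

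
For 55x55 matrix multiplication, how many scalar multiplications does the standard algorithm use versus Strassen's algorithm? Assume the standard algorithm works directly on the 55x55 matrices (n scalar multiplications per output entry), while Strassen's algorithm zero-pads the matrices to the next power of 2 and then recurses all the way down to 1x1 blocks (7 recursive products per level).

Matrix multiplication for 55x55 matrices:

Strassen's algorithm requires power-of-2 dimensions. Pad 55x55 to 64x64 (next power of 2).

Standard algorithm: 55^3 = 166375 multiplications
Strassen's algorithm: 7^(log2(64)) = 7^6 = 117649 multiplications
Savings: 166375 - 117649 = 48726 multiplications

Standard: 166375 multiplications (55^3). Strassen: 117649 multiplications (7^6, after padding to 64x64). Strassen reduces 8 recursive multiplications to 7 at each level.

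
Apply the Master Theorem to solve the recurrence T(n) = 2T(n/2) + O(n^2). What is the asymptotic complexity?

Master Theorem for T(n) = 2T(n/2) + O(n^2):

a = 2, b = 2, c = 2
log_b(a) = log_2(2) = 1.0000

Case 3: c = 2 > log_2(2) = 1.0000
T(n) = O(n^2) = O(n^2)

For T(n) = 2T(n/2) + O(n^2): log_2(2) = 1.0000. This is Case 3 of the Master Theorem (c > log_b(a), work dominated by root), giving O(n^2).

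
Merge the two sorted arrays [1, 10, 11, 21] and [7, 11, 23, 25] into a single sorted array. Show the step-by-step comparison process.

Merging process:

Compare 1 vs 7: take 1 from left. Merged: [1]
Compare 10 vs 7: take 7 from right. Merged: [1, 7]
Compare 10 vs 11: take 10 from left. Merged: [1, 7, 10]
Compare 11 vs 11: take 11 from left. Merged: [1, 7, 10, 11]
Compare 21 vs 11: take 11 from right. Merged: [1, 7, 10, 11, 11]
Compare 21 vs 23: take 21 from left. Merged: [1, 7, 10, 11, 11, 21]
Append remaining from right: [23, 25]. Merged: [1, 7, 10, 11, 11, 21, 23, 25]

Final merged array: [1, 7, 10, 11, 11, 21, 23, 25]
Total comparisons: 6

The merged array is [1, 7, 10, 11, 11, 21, 23, 25], requiring 6 comparisons. The merge step runs in O(n) time where n is the total number of elements.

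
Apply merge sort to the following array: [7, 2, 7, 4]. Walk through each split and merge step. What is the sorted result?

Merge sort trace:

Split: [7, 2, 7, 4] -> [7, 2] and [7, 4]
  Split: [7, 2] -> [7] and [2]
  Merge: [7] + [2] -> [2, 7]
  Split: [7, 4] -> [7] and [4]
  Merge: [7] + [4] -> [4, 7]
Merge: [2, 7] + [4, 7] -> [2, 4, 7, 7]

Final sorted array: [2, 4, 7, 7]

The merge sort proceeds by recursively splitting the array and merging sorted halves.
After all merges, the sorted array is [2, 4, 7, 7].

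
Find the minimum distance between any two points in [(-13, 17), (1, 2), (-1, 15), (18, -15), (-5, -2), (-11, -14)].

Computing all pairwise distances among 6 points:

d((-13, 17), (1, 2)) = 20.5183
d((-13, 17), (-1, 15)) = 12.1655
d((-13, 17), (18, -15)) = 44.5533
d((-13, 17), (-5, -2)) = 20.6155
d((-13, 17), (-11, -14)) = 31.0644
d((1, 2), (-1, 15)) = 13.1529
d((1, 2), (18, -15)) = 24.0416
d((1, 2), (-5, -2)) = 7.2111 <-- minimum
d((1, 2), (-11, -14)) = 20.0
d((-1, 15), (18, -15)) = 35.5106
d((-1, 15), (-5, -2)) = 17.4642
d((-1, 15), (-11, -14)) = 30.6757
d((18, -15), (-5, -2)) = 26.4197
d((18, -15), (-11, -14)) = 29.0172
d((-5, -2), (-11, -14)) = 13.4164

Closest pair: (1, 2) and (-5, -2) with distance 7.2111

The closest pair is (1, 2) and (-5, -2) with Euclidean distance 7.2111. For 6 points, brute-force pairwise comparison is shown above. For large n, the divide-and-conquer algorithm (sort by x, recurse on halves, check the dividing strip) achieves O(n log n).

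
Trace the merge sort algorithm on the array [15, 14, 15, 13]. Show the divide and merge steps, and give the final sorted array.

Merge sort trace:

Split: [15, 14, 15, 13] -> [15, 14] and [15, 13]
  Split: [15, 14] -> [15] and [14]
  Merge: [15] + [14] -> [14, 15]
  Split: [15, 13] -> [15] and [13]
  Merge: [15] + [13] -> [13, 15]
Merge: [14, 15] + [13, 15] -> [13, 14, 15, 15]

Final sorted array: [13, 14, 15, 15]

The merge sort proceeds by recursively splitting the array and merging sorted halves.
After all merges, the sorted array is [13, 14, 15, 15].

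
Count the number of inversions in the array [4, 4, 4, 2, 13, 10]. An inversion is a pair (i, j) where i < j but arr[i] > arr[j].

Finding inversions in [4, 4, 4, 2, 13, 10]:

(0, 3): arr[0]=4 > arr[3]=2
(1, 3): arr[1]=4 > arr[3]=2
(2, 3): arr[2]=4 > arr[3]=2
(4, 5): arr[4]=13 > arr[5]=10

Total inversions: 4

The array has 4 inversion(s): (0,3), (1,3), (2,3), (4,5). Each pair (i,j) satisfies i < j and arr[i] > arr[j].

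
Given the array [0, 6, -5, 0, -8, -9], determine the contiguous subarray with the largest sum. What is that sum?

Using Kadane's algorithm on [0, 6, -5, 0, -8, -9]:

Scanning through the array:
Position 1 (value 6): max_ending_here = 6, max_so_far = 6
Position 2 (value -5): max_ending_here = 1, max_so_far = 6
Position 3 (value 0): max_ending_here = 1, max_so_far = 6
Position 4 (value -8): max_ending_here = -7, max_so_far = 6
Position 5 (value -9): max_ending_here = -9, max_so_far = 6

Maximum subarray: [0, 6]
Maximum sum: 6

The maximum subarray is [0, 6] with sum 6. This subarray runs from index 0 to index 1.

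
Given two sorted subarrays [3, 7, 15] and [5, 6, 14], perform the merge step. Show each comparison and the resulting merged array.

Merging process:

Compare 3 vs 5: take 3 from left. Merged: [3]
Compare 7 vs 5: take 5 from right. Merged: [3, 5]
Compare 7 vs 6: take 6 from right. Merged: [3, 5, 6]
Compare 7 vs 14: take 7 from left. Merged: [3, 5, 6, 7]
Compare 15 vs 14: take 14 from right. Merged: [3, 5, 6, 7, 14]
Append remaining from left: [15]. Merged: [3, 5, 6, 7, 14, 15]

Final merged array: [3, 5, 6, 7, 14, 15]
Total comparisons: 5

The merged array is [3, 5, 6, 7, 14, 15], requiring 5 comparisons. The merge step runs in O(n) time where n is the total number of elements.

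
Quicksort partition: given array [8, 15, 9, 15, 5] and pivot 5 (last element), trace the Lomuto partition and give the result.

Lomuto partition with pivot = 5:

Initial array: [8, 15, 9, 15, 5]

arr[0]=8 > 5: no swap
arr[1]=15 > 5: no swap
arr[2]=9 > 5: no swap
arr[3]=15 > 5: no swap

Place pivot at position 0: [5, 15, 9, 15, 8]
Pivot position: 0

After partitioning with pivot 5, the array becomes [5, 15, 9, 15, 8]. The pivot is placed at index 0. All elements to the left of the pivot are <= 5, and all elements to the right are > 5.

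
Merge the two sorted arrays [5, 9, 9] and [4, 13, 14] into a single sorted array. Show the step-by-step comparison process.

Merging process:

Compare 5 vs 4: take 4 from right. Merged: [4]
Compare 5 vs 13: take 5 from left. Merged: [4, 5]
Compare 9 vs 13: take 9 from left. Merged: [4, 5, 9]
Compare 9 vs 13: take 9 from left. Merged: [4, 5, 9, 9]
Append remaining from right: [13, 14]. Merged: [4, 5, 9, 9, 13, 14]

Final merged array: [4, 5, 9, 9, 13, 14]
Total comparisons: 4

The merged array is [4, 5, 9, 9, 13, 14], requiring 4 comparisons. The merge step runs in O(n) time where n is the total number of elements.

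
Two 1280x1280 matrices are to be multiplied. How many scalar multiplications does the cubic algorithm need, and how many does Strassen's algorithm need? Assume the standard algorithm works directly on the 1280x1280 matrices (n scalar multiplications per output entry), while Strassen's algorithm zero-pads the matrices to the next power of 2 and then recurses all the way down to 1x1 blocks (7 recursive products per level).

Matrix multiplication for 1280x1280 matrices:

Strassen's algorithm requires power-of-2 dimensions. Pad 1280x1280 to 2048x2048 (next power of 2).

Standard algorithm: 1280^3 = 2097152000 multiplications
Strassen's algorithm: 7^(log2(2048)) = 7^11 = 1977326743 multiplications
Savings: 2097152000 - 1977326743 = 119825257 multiplications

Standard: 2097152000 multiplications (1280^3). Strassen: 1977326743 multiplications (7^11, after padding to 2048x2048). Strassen reduces 8 recursive multiplications to 7 at each level.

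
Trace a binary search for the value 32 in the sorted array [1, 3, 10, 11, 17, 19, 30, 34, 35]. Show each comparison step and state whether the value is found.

Binary search for 32 in [1, 3, 10, 11, 17, 19, 30, 34, 35]:

lo=0, hi=8, mid=4, arr[mid]=17 -> 17 < 32, search right half
lo=5, hi=8, mid=6, arr[mid]=30 -> 30 < 32, search right half
lo=7, hi=8, mid=7, arr[mid]=34 -> 34 > 32, search left half
lo=7 > hi=6, target 32 not found

Binary search determines that 32 is not in the array after 3 comparisons. The search space was exhausted without finding the target.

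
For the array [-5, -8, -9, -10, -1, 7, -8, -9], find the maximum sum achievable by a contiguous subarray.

Using Kadane's algorithm on [-5, -8, -9, -10, -1, 7, -8, -9]:

Scanning through the array:
Position 1 (value -8): max_ending_here = -8, max_so_far = -5
Position 2 (value -9): max_ending_here = -9, max_so_far = -5
Position 3 (value -10): max_ending_here = -10, max_so_far = -5
Position 4 (value -1): max_ending_here = -1, max_so_far = -1
Position 5 (value 7): max_ending_here = 7, max_so_far = 7
Position 6 (value -8): max_ending_here = -1, max_so_far = 7
Position 7 (value -9): max_ending_here = -9, max_so_far = 7

Maximum subarray: [7]
Maximum sum: 7

The maximum subarray is [7] with sum 7. This subarray runs from index 5 to index 5.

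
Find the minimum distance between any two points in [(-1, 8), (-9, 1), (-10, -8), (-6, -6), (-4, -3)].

Computing all pairwise distances among 5 points:

d((-1, 8), (-9, 1)) = 10.6301
d((-1, 8), (-10, -8)) = 18.3576
d((-1, 8), (-6, -6)) = 14.8661
d((-1, 8), (-4, -3)) = 11.4018
d((-9, 1), (-10, -8)) = 9.0554
d((-9, 1), (-6, -6)) = 7.6158
d((-9, 1), (-4, -3)) = 6.4031
d((-10, -8), (-6, -6)) = 4.4721
d((-10, -8), (-4, -3)) = 7.8102
d((-6, -6), (-4, -3)) = 3.6056 <-- minimum

Closest pair: (-6, -6) and (-4, -3) with distance 3.6056

The closest pair is (-6, -6) and (-4, -3) with Euclidean distance 3.6056. For 5 points, brute-force pairwise comparison is shown above. For large n, the divide-and-conquer algorithm (sort by x, recurse on halves, check the dividing strip) achieves O(n log n).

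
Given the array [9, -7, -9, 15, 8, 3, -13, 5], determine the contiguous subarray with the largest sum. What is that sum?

Using Kadane's algorithm on [9, -7, -9, 15, 8, 3, -13, 5]:

Scanning through the array:
Position 1 (value -7): max_ending_here = 2, max_so_far = 9
Position 2 (value -9): max_ending_here = -7, max_so_far = 9
Position 3 (value 15): max_ending_here = 15, max_so_far = 15
Position 4 (value 8): max_ending_here = 23, max_so_far = 23
Position 5 (value 3): max_ending_here = 26, max_so_far = 26
Position 6 (value -13): max_ending_here = 13, max_so_far = 26
Position 7 (value 5): max_ending_here = 18, max_so_far = 26

Maximum subarray: [15, 8, 3]
Maximum sum: 26

The maximum subarray is [15, 8, 3] with sum 26. This subarray runs from index 3 to index 5.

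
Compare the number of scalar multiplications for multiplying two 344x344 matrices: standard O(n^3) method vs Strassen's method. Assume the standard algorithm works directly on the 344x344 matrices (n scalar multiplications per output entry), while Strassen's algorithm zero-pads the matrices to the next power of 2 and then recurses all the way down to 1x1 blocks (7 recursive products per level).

Matrix multiplication for 344x344 matrices:

Strassen's algorithm requires power-of-2 dimensions. Pad 344x344 to 512x512 (next power of 2).

Standard algorithm: 344^3 = 40707584 multiplications
Strassen's algorithm: 7^(log2(512)) = 7^9 = 40353607 multiplications
Savings: 40707584 - 40353607 = 353977 multiplications

Standard: 40707584 multiplications (344^3). Strassen: 40353607 multiplications (7^9, after padding to 512x512). Strassen reduces 8 recursive multiplications to 7 at each level.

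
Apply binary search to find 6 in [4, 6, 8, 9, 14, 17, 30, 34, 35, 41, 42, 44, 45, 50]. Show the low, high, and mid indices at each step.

Binary search for 6 in [4, 6, 8, 9, 14, 17, 30, 34, 35, 41, 42, 44, 45, 50]:

lo=0, hi=13, mid=6, arr[mid]=30 -> 30 > 6, search left half
lo=0, hi=5, mid=2, arr[mid]=8 -> 8 > 6, search left half
lo=0, hi=1, mid=0, arr[mid]=4 -> 4 < 6, search right half
lo=1, hi=1, mid=1, arr[mid]=6 -> Found target at index 1!

Binary search finds 6 at index 1 after 4 comparisons. The search repeatedly halves the search space by comparing with the middle element.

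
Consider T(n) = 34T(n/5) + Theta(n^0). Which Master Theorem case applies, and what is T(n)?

Master Theorem for T(n) = 34T(n/5) + O(n^0):

a = 34, b = 5, c = 0
log_b(a) = log_5(34) = 2.1911

Case 1: c = 0 < log_5(34) = 2.1911
T(n) = O(n^(log_5 34))

For T(n) = 34T(n/5) + O(n^0): log_5(34) = 2.1911. This is Case 1 of the Master Theorem (c < log_b(a), work dominated by leaves), giving O(n^(log_5 34)).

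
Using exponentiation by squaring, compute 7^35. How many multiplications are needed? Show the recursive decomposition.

Computing 7^35 by squaring (build up from 7^1; each line after the first costs one multiplication):

7^1 = 7
7^2 = (7^1)^2 = 7^2 = 49
7^4 = (7^2)^2 = 49^2 = 2401
7^8 = (7^4)^2 = 2401^2 = 5764801
7^16 = (7^8)^2 = 5764801^2 = 33232930569601
7^17 = 7 * 7^16 = 7 * 33232930569601 = 232630513987207
7^34 = (7^17)^2 = 232630513987207^2 = 54116956037952111668959660849
7^35 = 7 * 7^34 = 7 * 54116956037952111668959660849 = 378818692265664781682717625943

Result: 378818692265664781682717625943
Multiplications needed: 7 (7 lines after 7^1)

7^35 = 378818692265664781682717625943. Using exponentiation by squaring, this requires 7 multiplications. The key idea: if the exponent is even, square the half-power; if odd, multiply by the base once.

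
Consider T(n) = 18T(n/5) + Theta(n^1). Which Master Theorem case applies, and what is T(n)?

Master Theorem for T(n) = 18T(n/5) + O(n^1):

a = 18, b = 5, c = 1
log_b(a) = log_5(18) = 1.7959

Case 1: c = 1 < log_5(18) = 1.7959
T(n) = O(n^(log_5 18))

For T(n) = 18T(n/5) + O(n^1): log_5(18) = 1.7959. This is Case 1 of the Master Theorem (c < log_b(a), work dominated by leaves), giving O(n^(log_5 18)).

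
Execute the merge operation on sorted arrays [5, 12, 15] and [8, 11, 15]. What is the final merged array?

Merging process:

Compare 5 vs 8: take 5 from left. Merged: [5]
Compare 12 vs 8: take 8 from right. Merged: [5, 8]
Compare 12 vs 11: take 11 from right. Merged: [5, 8, 11]
Compare 12 vs 15: take 12 from left. Merged: [5, 8, 11, 12]
Compare 15 vs 15: take 15 from left. Merged: [5, 8, 11, 12, 15]
Append remaining from right: [15]. Merged: [5, 8, 11, 12, 15, 15]

Final merged array: [5, 8, 11, 12, 15, 15]
Total comparisons: 5

The merged array is [5, 8, 11, 12, 15, 15], requiring 5 comparisons. The merge step runs in O(n) time where n is the total number of elements.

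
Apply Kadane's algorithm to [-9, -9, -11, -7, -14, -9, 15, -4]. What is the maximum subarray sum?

Using Kadane's algorithm on [-9, -9, -11, -7, -14, -9, 15, -4]:

Scanning through the array:
Position 1 (value -9): max_ending_here = -9, max_so_far = -9
Position 2 (value -11): max_ending_here = -11, max_so_far = -9
Position 3 (value -7): max_ending_here = -7, max_so_far = -7
Position 4 (value -14): max_ending_here = -14, max_so_far = -7
Position 5 (value -9): max_ending_here = -9, max_so_far = -7
Position 6 (value 15): max_ending_here = 15, max_so_far = 15
Position 7 (value -4): max_ending_here = 11, max_so_far = 15

Maximum subarray: [15]
Maximum sum: 15

The maximum subarray is [15] with sum 15. This subarray runs from index 6 to index 6.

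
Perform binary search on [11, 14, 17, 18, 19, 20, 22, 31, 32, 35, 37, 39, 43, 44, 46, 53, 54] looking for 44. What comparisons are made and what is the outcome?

Binary search for 44 in [11, 14, 17, 18, 19, 20, 22, 31, 32, 35, 37, 39, 43, 44, 46, 53, 54]:

lo=0, hi=16, mid=8, arr[mid]=32 -> 32 < 44, search right half
lo=9, hi=16, mid=12, arr[mid]=43 -> 43 < 44, search right half
lo=13, hi=16, mid=14, arr[mid]=46 -> 46 > 44, search left half
lo=13, hi=13, mid=13, arr[mid]=44 -> Found target at index 13!

Binary search finds 44 at index 13 after 4 comparisons. The search repeatedly halves the search space by comparing with the middle element.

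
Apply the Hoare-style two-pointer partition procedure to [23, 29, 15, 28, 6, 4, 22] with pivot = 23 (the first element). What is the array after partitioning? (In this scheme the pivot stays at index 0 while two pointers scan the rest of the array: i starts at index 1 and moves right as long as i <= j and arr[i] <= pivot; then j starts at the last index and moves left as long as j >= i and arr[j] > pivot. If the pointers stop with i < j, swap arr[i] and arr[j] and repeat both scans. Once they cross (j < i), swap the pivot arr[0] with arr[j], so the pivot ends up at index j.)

Hoare-style two-pointer partition with pivot = 23:

Initial array: [23, 29, 15, 28, 6, 4, 22]

Pointers start at i = 1, j = 6.
i stops at index 1 (arr[1]=29 > 23), j stops at index 6 (arr[6]=22 <= 23): swap arr[1] and arr[6], array becomes [23, 22, 15, 28, 6, 4, 29]
i stops at index 3 (arr[3]=28 > 23), j stops at index 5 (arr[5]=4 <= 23): swap arr[3] and arr[5], array becomes [23, 22, 15, 4, 6, 28, 29]
i ends at 5, j ends at 4: the pointers have crossed (j < i), so scanning stops.

Swap pivot arr[0] with arr[4] to place pivot at position 4: [6, 22, 15, 4, 23, 28, 29]
Pivot position: 4

After partitioning with pivot 23, the array becomes [6, 22, 15, 4, 23, 28, 29]. The pivot is placed at index 4. All elements to the left of the pivot are <= 23, and all elements to the right are > 23.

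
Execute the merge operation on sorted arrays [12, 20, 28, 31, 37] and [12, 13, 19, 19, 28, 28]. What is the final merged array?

Merging process:

Compare 12 vs 12: take 12 from left. Merged: [12]
Compare 20 vs 12: take 12 from right. Merged: [12, 12]
Compare 20 vs 13: take 13 from right. Merged: [12, 12, 13]
Compare 20 vs 19: take 19 from right. Merged: [12, 12, 13, 19]
Compare 20 vs 19: take 19 from right. Merged: [12, 12, 13, 19, 19]
Compare 20 vs 28: take 20 from left. Merged: [12, 12, 13, 19, 19, 20]
Compare 28 vs 28: take 28 from left. Merged: [12, 12, 13, 19, 19, 20, 28]
Compare 31 vs 28: take 28 from right. Merged: [12, 12, 13, 19, 19, 20, 28, 28]
Compare 31 vs 28: take 28 from right. Merged: [12, 12, 13, 19, 19, 20, 28, 28, 28]
Append remaining from left: [31, 37]. Merged: [12, 12, 13, 19, 19, 20, 28, 28, 28, 31, 37]

Final merged array: [12, 12, 13, 19, 19, 20, 28, 28, 28, 31, 37]
Total comparisons: 9

The merged array is [12, 12, 13, 19, 19, 20, 28, 28, 28, 31, 37], requiring 9 comparisons. The merge step runs in O(n) time where n is the total number of elements.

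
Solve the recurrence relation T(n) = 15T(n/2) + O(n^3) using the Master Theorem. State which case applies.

Master Theorem for T(n) = 15T(n/2) + O(n^3):

a = 15, b = 2, c = 3
log_b(a) = log_2(15) = 3.9069

Case 1: c = 3 < log_2(15) = 3.9069
T(n) = O(n^(log_2 15))

For T(n) = 15T(n/2) + O(n^3): log_2(15) = 3.9069. This is Case 1 of the Master Theorem (c < log_b(a), work dominated by leaves), giving O(n^(log_2 15)).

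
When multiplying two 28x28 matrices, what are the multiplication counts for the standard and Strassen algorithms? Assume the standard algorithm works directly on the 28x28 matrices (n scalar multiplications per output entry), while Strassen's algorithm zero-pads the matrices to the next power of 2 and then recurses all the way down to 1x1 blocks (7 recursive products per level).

Matrix multiplication for 28x28 matrices:

Strassen's algorithm requires power-of-2 dimensions. Pad 28x28 to 32x32 (next power of 2).

Standard algorithm: 28^3 = 21952 multiplications
Strassen's algorithm: 7^(log2(32)) = 7^5 = 16807 multiplications
Savings: 21952 - 16807 = 5145 multiplications

Standard: 21952 multiplications (28^3). Strassen: 16807 multiplications (7^5, after padding to 32x32). Strassen reduces 8 recursive multiplications to 7 at each level.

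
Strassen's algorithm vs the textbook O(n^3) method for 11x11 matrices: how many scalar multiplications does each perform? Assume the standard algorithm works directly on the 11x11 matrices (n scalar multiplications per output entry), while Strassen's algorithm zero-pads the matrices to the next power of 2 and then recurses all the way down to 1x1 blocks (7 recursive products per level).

Matrix multiplication for 11x11 matrices:

Strassen's algorithm requires power-of-2 dimensions. Pad 11x11 to 16x16 (next power of 2).

Standard algorithm: 11^3 = 1331 multiplications
Strassen's algorithm: 7^(log2(16)) = 7^4 = 2401 multiplications
Difference: 1331 - 2401 = -1070 (Strassen uses MORE here due to padding overhead — for small or just-over-power-of-2 n, padding can outweigh the per-level savings)

Standard: 1331 multiplications (11^3). Strassen: 2401 multiplications (7^4, after padding to 16x16). Strassen reduces 8 recursive multiplications to 7 at each level.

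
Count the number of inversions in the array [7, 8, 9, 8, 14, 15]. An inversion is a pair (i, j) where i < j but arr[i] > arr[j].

Finding inversions in [7, 8, 9, 8, 14, 15]:

(2, 3): arr[2]=9 > arr[3]=8

Total inversions: 1

The array has 1 inversion(s): (2,3). Each pair (i,j) satisfies i < j and arr[i] > arr[j].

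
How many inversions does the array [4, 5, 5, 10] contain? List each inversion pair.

Finding inversions in [4, 5, 5, 10]:


Total inversions: 0

The array has 0 inversions. It is already sorted.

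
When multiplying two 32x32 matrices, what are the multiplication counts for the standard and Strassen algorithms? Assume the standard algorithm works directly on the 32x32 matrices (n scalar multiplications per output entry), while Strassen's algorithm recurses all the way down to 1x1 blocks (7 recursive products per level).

Matrix multiplication for 32x32 matrices:

Standard algorithm: 32^3 = 32768 multiplications
Strassen's algorithm: 7^(log2(32)) = 7^5 = 16807 multiplications
Savings: 32768 - 16807 = 15961 multiplications

Standard: 32768 multiplications (32^3). Strassen: 16807 multiplications (7^5). Strassen reduces 8 recursive multiplications to 7 at each level.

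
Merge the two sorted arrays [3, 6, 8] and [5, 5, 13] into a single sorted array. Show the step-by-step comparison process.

Merging process:

Compare 3 vs 5: take 3 from left. Merged: [3]
Compare 6 vs 5: take 5 from right. Merged: [3, 5]
Compare 6 vs 5: take 5 from right. Merged: [3, 5, 5]
Compare 6 vs 13: take 6 from left. Merged: [3, 5, 5, 6]
Compare 8 vs 13: take 8 from left. Merged: [3, 5, 5, 6, 8]
Append remaining from right: [13]. Merged: [3, 5, 5, 6, 8, 13]

Final merged array: [3, 5, 5, 6, 8, 13]
Total comparisons: 5

The merged array is [3, 5, 5, 6, 8, 13], requiring 5 comparisons. The merge step runs in O(n) time where n is the total number of elements.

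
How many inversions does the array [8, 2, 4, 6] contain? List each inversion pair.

Finding inversions in [8, 2, 4, 6]:

(0, 1): arr[0]=8 > arr[1]=2
(0, 2): arr[0]=8 > arr[2]=4
(0, 3): arr[0]=8 > arr[3]=6

Total inversions: 3

The array has 3 inversion(s): (0,1), (0,2), (0,3). Each pair (i,j) satisfies i < j and arr[i] > arr[j].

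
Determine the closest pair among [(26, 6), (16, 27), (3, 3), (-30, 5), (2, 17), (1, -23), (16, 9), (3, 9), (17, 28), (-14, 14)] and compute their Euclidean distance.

Computing all pairwise distances among 10 points:

d((26, 6), (16, 27)) = 23.2594
d((26, 6), (3, 3)) = 23.1948
d((26, 6), (-30, 5)) = 56.0089
d((26, 6), (2, 17)) = 26.4008
d((26, 6), (1, -23)) = 38.2884
d((26, 6), (16, 9)) = 10.4403
d((26, 6), (3, 9)) = 23.1948
d((26, 6), (17, 28)) = 23.7697
d((26, 6), (-14, 14)) = 40.7922
d((16, 27), (3, 3)) = 27.2947
d((16, 27), (-30, 5)) = 50.9902
d((16, 27), (2, 17)) = 17.2047
d((16, 27), (1, -23)) = 52.2015
d((16, 27), (16, 9)) = 18.0
d((16, 27), (3, 9)) = 22.2036
d((16, 27), (17, 28)) = 1.4142 <-- minimum
d((16, 27), (-14, 14)) = 32.6956
d((3, 3), (-30, 5)) = 33.0606
d((3, 3), (2, 17)) = 14.0357
d((3, 3), (1, -23)) = 26.0768
d((3, 3), (16, 9)) = 14.3178
d((3, 3), (3, 9)) = 6.0
d((3, 3), (17, 28)) = 28.6531
d((3, 3), (-14, 14)) = 20.2485
d((-30, 5), (2, 17)) = 34.176
d((-30, 5), (1, -23)) = 41.7732
d((-30, 5), (16, 9)) = 46.1736
d((-30, 5), (3, 9)) = 33.2415
d((-30, 5), (17, 28)) = 52.3259
d((-30, 5), (-14, 14)) = 18.3576
d((2, 17), (1, -23)) = 40.0125
d((2, 17), (16, 9)) = 16.1245
d((2, 17), (3, 9)) = 8.0623
d((2, 17), (17, 28)) = 18.6011
d((2, 17), (-14, 14)) = 16.2788
d((1, -23), (16, 9)) = 35.3412
d((1, -23), (3, 9)) = 32.0624
d((1, -23), (17, 28)) = 53.4509
d((1, -23), (-14, 14)) = 39.9249
d((16, 9), (3, 9)) = 13.0
d((16, 9), (17, 28)) = 19.0263
d((16, 9), (-14, 14)) = 30.4138
d((3, 9), (17, 28)) = 23.6008
d((3, 9), (-14, 14)) = 17.72
d((17, 28), (-14, 14)) = 34.0147

Closest pair: (16, 27) and (17, 28) with distance 1.4142

The closest pair is (16, 27) and (17, 28) with Euclidean distance 1.4142. For 10 points, brute-force pairwise comparison is shown above. For large n, the divide-and-conquer algorithm (sort by x, recurse on halves, check the dividing strip) achieves O(n log n).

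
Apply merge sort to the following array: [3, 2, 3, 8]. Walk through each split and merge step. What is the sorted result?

Merge sort trace:

Split: [3, 2, 3, 8] -> [3, 2] and [3, 8]
  Split: [3, 2] -> [3] and [2]
  Merge: [3] + [2] -> [2, 3]
  Split: [3, 8] -> [3] and [8]
  Merge: [3] + [8] -> [3, 8]
Merge: [2, 3] + [3, 8] -> [2, 3, 3, 8]

Final sorted array: [2, 3, 3, 8]

The merge sort proceeds by recursively splitting the array and merging sorted halves.
After all merges, the sorted array is [2, 3, 3, 8].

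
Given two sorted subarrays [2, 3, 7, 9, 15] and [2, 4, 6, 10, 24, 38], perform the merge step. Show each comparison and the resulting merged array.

Merging process:

Compare 2 vs 2: take 2 from left. Merged: [2]
Compare 3 vs 2: take 2 from right. Merged: [2, 2]
Compare 3 vs 4: take 3 from left. Merged: [2, 2, 3]
Compare 7 vs 4: take 4 from right. Merged: [2, 2, 3, 4]
Compare 7 vs 6: take 6 from right. Merged: [2, 2, 3, 4, 6]
Compare 7 vs 10: take 7 from left. Merged: [2, 2, 3, 4, 6, 7]
Compare 9 vs 10: take 9 from left. Merged: [2, 2, 3, 4, 6, 7, 9]
Compare 15 vs 10: take 10 from right. Merged: [2, 2, 3, 4, 6, 7, 9, 10]
Compare 15 vs 24: take 15 from left. Merged: [2, 2, 3, 4, 6, 7, 9, 10, 15]
Append remaining from right: [24, 38]. Merged: [2, 2, 3, 4, 6, 7, 9, 10, 15, 24, 38]

Final merged array: [2, 2, 3, 4, 6, 7, 9, 10, 15, 24, 38]
Total comparisons: 9

The merged array is [2, 2, 3, 4, 6, 7, 9, 10, 15, 24, 38], requiring 9 comparisons. The merge step runs in O(n) time where n is the total number of elements.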